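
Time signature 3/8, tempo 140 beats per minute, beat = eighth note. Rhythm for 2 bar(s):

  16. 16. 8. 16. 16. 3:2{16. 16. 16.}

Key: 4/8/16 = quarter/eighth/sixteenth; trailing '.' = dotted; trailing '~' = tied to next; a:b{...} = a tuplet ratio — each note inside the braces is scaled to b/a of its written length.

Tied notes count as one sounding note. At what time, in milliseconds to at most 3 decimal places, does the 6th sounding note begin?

1. 0.0ms @ 0 + 321.429ms (3/4)
2. 321.429ms @ 3/4 + 321.429ms (3/4)
3. 642.857ms @ 3/2 + 642.857ms (3/2)
4. 1285.714ms @ 3 + 321.429ms (3/4)
5. 1607.143ms @ 15/4 + 321.429ms (3/4)
6. 1928.571ms @ 9/2 + 214.286ms (1/2)
7. 2142.857ms @ 5 + 214.286ms (1/2)
8. 2357.143ms @ 11/2 + 214.286ms (1/2)

note 6 onset = 9/2b = 1928.571ms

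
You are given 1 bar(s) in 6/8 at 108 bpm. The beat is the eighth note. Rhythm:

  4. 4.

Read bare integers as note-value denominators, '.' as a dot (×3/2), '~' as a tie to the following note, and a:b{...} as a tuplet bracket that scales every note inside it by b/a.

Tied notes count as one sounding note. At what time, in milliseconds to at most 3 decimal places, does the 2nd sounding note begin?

note 2 onset = 3b = 1666.667ms

1. 0.0ms @ 0 + 1666.667ms (3)
2. 1666.667ms @ 3 + 1666.667ms (3)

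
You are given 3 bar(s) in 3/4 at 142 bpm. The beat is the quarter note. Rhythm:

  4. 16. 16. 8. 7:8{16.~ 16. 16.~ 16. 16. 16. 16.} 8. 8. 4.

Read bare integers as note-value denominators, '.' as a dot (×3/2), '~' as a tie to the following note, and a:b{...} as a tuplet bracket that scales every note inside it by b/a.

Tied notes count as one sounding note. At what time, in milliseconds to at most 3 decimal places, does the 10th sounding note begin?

note 10 onset = 6b = 2535.211ms

1. 0.0ms @ 0 + 633.803ms (3/2)
2. 633.803ms @ 3/2 + 158.451ms (3/8)
3. 792.254ms @ 15/8 + 158.451ms (3/8)
4. 950.704ms @ 9/4 + 316.901ms (3/4)
5. 1267.606ms @ 3 + 362.173ms (6/7)
6. 1629.779ms @ 27/7 + 362.173ms (6/7)
7. 1991.952ms @ 33/7 + 181.087ms (3/7)
8. 2173.038ms @ 36/7 + 181.087ms (3/7)
9. 2354.125ms @ 39/7 + 181.087ms (3/7)
10. 2535.211ms @ 6 + 316.901ms (3/4)
11. 2852.113ms @ 27/4 + 316.901ms (3/4)
12. 3169.014ms @ 15/2 + 633.803ms (3/2)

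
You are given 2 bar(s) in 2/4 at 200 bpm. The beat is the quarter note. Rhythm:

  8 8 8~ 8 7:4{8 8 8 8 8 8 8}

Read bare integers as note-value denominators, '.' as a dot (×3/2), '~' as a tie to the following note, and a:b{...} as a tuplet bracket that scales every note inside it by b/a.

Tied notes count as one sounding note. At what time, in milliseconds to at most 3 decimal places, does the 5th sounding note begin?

note 5 onset = 16/7b = 685.714ms

1. 0.0ms @ 0 + 150.0ms (1/2)
2. 150.0ms @ 1/2 + 150.0ms (1/2)
3. 300.0ms @ 1 + 300.0ms (1)
4. 600.0ms @ 2 + 85.714ms (2/7)
5. 685.714ms @ 16/7 + 85.714ms (2/7)
6. 771.429ms @ 18/7 + 85.714ms (2/7)
7. 857.143ms @ 20/7 + 85.714ms (2/7)
8. 942.857ms @ 22/7 + 85.714ms (2/7)
9. 1028.571ms @ 24/7 + 85.714ms (2/7)
10. 1114.286ms @ 26/7 + 85.714ms (2/7)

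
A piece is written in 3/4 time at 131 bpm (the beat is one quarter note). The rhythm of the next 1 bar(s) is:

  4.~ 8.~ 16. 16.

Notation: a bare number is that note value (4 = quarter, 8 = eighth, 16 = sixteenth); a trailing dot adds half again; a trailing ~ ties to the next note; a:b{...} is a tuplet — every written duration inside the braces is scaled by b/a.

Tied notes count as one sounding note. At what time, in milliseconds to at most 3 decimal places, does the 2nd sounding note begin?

1. 0.0ms @ 0 + 1202.29ms (21/8)
2. 1202.29ms @ 21/8 + 171.756ms (3/8)

note 2 onset = 21/8b = 1202.29ms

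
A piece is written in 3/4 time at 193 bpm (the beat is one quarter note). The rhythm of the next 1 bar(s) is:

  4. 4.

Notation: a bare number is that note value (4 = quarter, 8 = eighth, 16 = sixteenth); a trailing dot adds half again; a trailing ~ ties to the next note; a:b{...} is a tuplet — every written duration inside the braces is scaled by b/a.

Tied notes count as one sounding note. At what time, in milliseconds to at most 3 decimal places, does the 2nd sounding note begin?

1. 0.0ms @ 0 + 466.321ms (3/2)
2. 466.321ms @ 3/2 + 466.321ms (3/2)

note 2 onset = 3/2b = 466.321ms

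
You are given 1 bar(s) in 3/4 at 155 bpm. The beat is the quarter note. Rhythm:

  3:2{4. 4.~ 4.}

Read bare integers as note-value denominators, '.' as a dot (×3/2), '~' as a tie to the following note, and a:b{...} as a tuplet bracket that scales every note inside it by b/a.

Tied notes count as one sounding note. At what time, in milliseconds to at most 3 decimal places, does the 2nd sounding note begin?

note 2 onset = 1b = 387.097ms

1. 0.0ms @ 0 + 387.097ms (1)
2. 387.097ms @ 1 + 774.194ms (2)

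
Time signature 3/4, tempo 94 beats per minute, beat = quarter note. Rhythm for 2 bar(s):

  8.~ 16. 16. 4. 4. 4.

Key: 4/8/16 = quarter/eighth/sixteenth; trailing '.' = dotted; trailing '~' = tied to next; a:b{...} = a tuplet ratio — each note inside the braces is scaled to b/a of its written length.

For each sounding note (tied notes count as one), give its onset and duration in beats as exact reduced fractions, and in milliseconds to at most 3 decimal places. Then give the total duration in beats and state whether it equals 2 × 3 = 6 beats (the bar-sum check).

1) 0.0ms=0b +718.085ms=9/8b
2) 718.085ms=9/8b +239.362ms=3/8b
3) 957.447ms=3/2b +957.447ms=3/2b
4) 1914.894ms=3b +957.447ms=3/2b
5) 2872.34ms=9/2b +957.447ms=3/2b
Σ=6b of 6 (94bpm 3/4) — PASS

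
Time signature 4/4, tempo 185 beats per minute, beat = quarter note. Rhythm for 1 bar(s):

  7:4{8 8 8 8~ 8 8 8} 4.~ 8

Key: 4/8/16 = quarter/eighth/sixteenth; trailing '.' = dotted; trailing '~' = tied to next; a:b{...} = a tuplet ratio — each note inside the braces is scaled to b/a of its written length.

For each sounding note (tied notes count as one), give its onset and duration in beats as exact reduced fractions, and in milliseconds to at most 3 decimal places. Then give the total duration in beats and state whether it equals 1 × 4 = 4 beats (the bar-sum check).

1) 0.0ms=0b +92.664ms=2/7b
2) 92.664ms=2/7b +92.664ms=2/7b
3) 185.328ms=4/7b +92.664ms=2/7b
4) 277.992ms=6/7b +185.328ms=4/7b
5) 463.32ms=10/7b +92.664ms=2/7b
6) 555.985ms=12/7b +92.664ms=2/7b
7) 648.649ms=2b +648.649ms=2b
Σ=4b of 4 (185bpm 4/4) — PASS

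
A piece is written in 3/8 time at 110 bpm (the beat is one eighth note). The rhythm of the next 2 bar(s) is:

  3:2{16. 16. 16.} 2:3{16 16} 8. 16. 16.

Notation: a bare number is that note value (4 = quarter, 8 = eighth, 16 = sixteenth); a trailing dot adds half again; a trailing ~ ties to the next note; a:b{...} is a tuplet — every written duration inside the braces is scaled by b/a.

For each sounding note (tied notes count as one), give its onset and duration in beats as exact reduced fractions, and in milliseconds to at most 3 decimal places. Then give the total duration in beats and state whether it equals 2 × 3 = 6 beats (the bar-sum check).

1) 0.0ms=0b +272.727ms=1/2b
2) 272.727ms=1/2b +272.727ms=1/2b
3) 545.455ms=1b +272.727ms=1/2b
4) 818.182ms=3/2b +409.091ms=3/4b
5) 1227.273ms=9/4b +409.091ms=3/4b
6) 1636.364ms=3b +818.182ms=3/2b
7) 2454.545ms=9/2b +409.091ms=3/4b
8) 2863.636ms=21/4b +409.091ms=3/4b
Σ=6b of 6 (110bpm 3/8) — PASS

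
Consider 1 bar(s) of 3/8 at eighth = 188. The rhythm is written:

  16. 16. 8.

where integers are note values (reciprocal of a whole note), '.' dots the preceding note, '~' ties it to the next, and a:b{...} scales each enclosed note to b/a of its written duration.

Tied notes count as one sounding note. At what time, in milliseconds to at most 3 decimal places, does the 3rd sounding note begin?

1. 0.0ms @ 0 + 239.362ms (3/4)
2. 239.362ms @ 3/4 + 239.362ms (3/4)
3. 478.723ms @ 3/2 + 478.723ms (3/2)

note 3 onset = 3/2b = 478.723ms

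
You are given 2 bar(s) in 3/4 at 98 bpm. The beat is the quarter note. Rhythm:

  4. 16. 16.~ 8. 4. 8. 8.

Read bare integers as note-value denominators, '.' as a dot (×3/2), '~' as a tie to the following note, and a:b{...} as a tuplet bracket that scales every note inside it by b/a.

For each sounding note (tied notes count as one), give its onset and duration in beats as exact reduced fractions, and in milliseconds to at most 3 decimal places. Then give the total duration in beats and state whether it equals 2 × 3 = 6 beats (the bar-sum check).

1) 0.0ms=0b +918.367ms=3/2b
2) 918.367ms=3/2b +229.592ms=3/8b
3) 1147.959ms=15/8b +688.776ms=9/8b
4) 1836.735ms=3b +918.367ms=3/2b
5) 2755.102ms=9/2b +459.184ms=3/4b
6) 3214.286ms=21/4b +459.184ms=3/4b
Σ=6b of 6 (98bpm 3/4) — PASS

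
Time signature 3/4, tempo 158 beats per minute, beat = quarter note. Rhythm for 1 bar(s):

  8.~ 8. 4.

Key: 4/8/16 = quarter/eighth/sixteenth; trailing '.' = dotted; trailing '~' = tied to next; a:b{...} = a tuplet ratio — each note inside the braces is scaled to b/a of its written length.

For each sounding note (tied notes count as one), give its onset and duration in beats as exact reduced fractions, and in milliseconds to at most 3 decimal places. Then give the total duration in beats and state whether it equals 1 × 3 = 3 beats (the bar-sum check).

1) 0.0ms=0b +569.62ms=3/2b
2) 569.62ms=3/2b +569.62ms=3/2b
Σ=3b of 3 (158bpm 3/4) — PASS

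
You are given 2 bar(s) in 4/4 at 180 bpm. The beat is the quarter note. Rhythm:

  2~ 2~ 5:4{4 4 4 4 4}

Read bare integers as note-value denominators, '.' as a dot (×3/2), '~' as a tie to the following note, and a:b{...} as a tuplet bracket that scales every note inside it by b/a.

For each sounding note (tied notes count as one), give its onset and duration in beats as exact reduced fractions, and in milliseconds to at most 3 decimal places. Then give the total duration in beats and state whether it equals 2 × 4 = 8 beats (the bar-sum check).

1) 0.0ms=0b +1600.0ms=24/5b
2) 1600.0ms=24/5b +266.667ms=4/5b
3) 1866.667ms=28/5b +266.667ms=4/5b
4) 2133.333ms=32/5b +266.667ms=4/5b
5) 2400.0ms=36/5b +266.667ms=4/5b
Σ=8b of 8 (180bpm 4/4) — PASS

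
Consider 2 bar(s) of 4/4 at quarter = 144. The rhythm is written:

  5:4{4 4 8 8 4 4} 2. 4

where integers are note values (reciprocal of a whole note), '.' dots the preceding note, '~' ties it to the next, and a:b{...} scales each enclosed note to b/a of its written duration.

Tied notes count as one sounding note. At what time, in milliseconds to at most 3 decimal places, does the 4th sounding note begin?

note 4 onset = 2b = 833.333ms

1. 0.0ms @ 0 + 333.333ms (4/5)
2. 333.333ms @ 4/5 + 333.333ms (4/5)
3. 666.667ms @ 8/5 + 166.667ms (2/5)
4. 833.333ms @ 2 + 166.667ms (2/5)
5. 1000.0ms @ 12/5 + 333.333ms (4/5)
6. 1333.333ms @ 16/5 + 333.333ms (4/5)
7. 1666.667ms @ 4 + 1250.0ms (3)
8. 2916.667ms @ 7 + 416.667ms (1)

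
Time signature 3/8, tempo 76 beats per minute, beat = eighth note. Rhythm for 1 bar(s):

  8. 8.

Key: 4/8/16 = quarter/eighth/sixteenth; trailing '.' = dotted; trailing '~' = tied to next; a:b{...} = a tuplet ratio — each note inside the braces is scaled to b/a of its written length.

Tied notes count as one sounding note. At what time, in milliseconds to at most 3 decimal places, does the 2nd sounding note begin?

note 2 onset = 3/2b = 1184.211ms

1. 0.0ms @ 0 + 1184.211ms (3/2)
2. 1184.211ms @ 3/2 + 1184.211ms (3/2)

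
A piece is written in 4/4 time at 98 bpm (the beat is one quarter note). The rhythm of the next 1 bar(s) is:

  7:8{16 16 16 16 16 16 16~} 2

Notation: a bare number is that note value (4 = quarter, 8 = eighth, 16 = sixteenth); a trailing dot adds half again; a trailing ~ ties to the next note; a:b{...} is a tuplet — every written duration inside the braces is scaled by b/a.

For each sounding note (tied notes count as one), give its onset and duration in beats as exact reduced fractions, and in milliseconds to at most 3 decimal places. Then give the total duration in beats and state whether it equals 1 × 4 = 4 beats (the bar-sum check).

1) 0.0ms=0b +174.927ms=2/7b
2) 174.927ms=2/7b +174.927ms=2/7b
3) 349.854ms=4/7b +174.927ms=2/7b
4) 524.781ms=6/7b +174.927ms=2/7b
5) 699.708ms=8/7b +174.927ms=2/7b
6) 874.636ms=10/7b +174.927ms=2/7b
7) 1049.563ms=12/7b +1399.417ms=16/7b
Σ=4b of 4 (98bpm 4/4) — PASS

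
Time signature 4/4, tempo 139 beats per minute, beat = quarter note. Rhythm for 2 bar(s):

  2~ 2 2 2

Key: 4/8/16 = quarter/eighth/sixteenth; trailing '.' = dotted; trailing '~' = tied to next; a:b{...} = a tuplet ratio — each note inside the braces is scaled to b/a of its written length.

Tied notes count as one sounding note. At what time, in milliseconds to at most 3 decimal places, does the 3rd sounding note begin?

1. 0.0ms @ 0 + 1726.619ms (4)
2. 1726.619ms @ 4 + 863.309ms (2)
3. 2589.928ms @ 6 + 863.309ms (2)

note 3 onset = 6b = 2589.928ms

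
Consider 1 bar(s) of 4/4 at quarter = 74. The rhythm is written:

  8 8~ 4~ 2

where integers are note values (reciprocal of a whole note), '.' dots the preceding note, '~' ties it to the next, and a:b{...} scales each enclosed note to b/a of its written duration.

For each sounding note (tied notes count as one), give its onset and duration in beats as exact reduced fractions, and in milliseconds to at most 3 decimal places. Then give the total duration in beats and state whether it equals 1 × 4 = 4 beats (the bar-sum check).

1) 0.0ms=0b +405.405ms=1/2b
2) 405.405ms=1/2b +2837.838ms=7/2b
Σ=4b of 4 (74bpm 4/4) — PASS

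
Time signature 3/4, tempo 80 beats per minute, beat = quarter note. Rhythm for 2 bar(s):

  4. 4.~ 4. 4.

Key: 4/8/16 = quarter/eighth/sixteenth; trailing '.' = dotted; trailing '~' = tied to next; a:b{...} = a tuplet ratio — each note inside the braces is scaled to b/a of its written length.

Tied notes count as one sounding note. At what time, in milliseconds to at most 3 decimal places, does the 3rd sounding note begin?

note 3 onset = 9/2b = 3375.0ms

1. 0.0ms @ 0 + 1125.0ms (3/2)
2. 1125.0ms @ 3/2 + 2250.0ms (3)
3. 3375.0ms @ 9/2 + 1125.0ms (3/2)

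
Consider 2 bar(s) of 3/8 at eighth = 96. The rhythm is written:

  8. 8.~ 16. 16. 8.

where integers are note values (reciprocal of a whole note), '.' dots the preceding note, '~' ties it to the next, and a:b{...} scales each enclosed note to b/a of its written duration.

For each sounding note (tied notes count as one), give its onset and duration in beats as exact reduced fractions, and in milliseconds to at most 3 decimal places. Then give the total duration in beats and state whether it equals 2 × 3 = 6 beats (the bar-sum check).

1) 0.0ms=0b +937.5ms=3/2b
2) 937.5ms=3/2b +1406.25ms=9/4b
3) 2343.75ms=15/4b +468.75ms=3/4b
4) 2812.5ms=9/2b +937.5ms=3/2b
Σ=6b of 6 (96bpm 3/8) — PASS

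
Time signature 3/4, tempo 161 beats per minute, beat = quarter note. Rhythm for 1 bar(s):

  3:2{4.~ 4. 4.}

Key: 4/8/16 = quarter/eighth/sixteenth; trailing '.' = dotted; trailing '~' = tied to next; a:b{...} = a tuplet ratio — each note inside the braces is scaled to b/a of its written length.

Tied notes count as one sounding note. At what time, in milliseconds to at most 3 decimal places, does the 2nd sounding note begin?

note 2 onset = 2b = 745.342ms

1. 0.0ms @ 0 + 745.342ms (2)
2. 745.342ms @ 2 + 372.671ms (1)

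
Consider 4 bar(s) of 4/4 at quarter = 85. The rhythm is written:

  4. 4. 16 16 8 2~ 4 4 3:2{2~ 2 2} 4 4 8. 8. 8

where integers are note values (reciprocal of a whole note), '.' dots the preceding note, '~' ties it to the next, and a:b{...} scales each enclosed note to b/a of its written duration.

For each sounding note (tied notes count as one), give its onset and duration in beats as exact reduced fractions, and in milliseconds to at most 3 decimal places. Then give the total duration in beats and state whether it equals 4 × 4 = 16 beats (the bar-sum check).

1) 0.0ms=0b +1058.824ms=3/2b
2) 1058.824ms=3/2b +1058.824ms=3/2b
3) 2117.647ms=3b +176.471ms=1/4b
4) 2294.118ms=13/4b +176.471ms=1/4b
5) 2470.588ms=7/2b +352.941ms=1/2b
6) 2823.529ms=4b +2117.647ms=3b
7) 4941.176ms=7b +705.882ms=1b
8) 5647.059ms=8b +1882.353ms=8/3b
9) 7529.412ms=32/3b +941.176ms=4/3b
10) 8470.588ms=12b +705.882ms=1b
11) 9176.471ms=13b +705.882ms=1b
12) 9882.353ms=14b +529.412ms=3/4b
13) 10411.765ms=59/4b +529.412ms=3/4b
14) 10941.176ms=31/2b +352.941ms=1/2b
Σ=16b of 16 (85bpm 4/4) — PASS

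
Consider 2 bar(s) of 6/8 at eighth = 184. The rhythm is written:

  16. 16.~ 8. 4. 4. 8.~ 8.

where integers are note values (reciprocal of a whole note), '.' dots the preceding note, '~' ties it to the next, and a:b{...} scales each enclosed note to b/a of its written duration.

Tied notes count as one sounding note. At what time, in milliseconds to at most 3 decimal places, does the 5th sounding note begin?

1. 0.0ms @ 0 + 244.565ms (3/4)
2. 244.565ms @ 3/4 + 733.696ms (9/4)
3. 978.261ms @ 3 + 978.261ms (3)
4. 1956.522ms @ 6 + 978.261ms (3)
5. 2934.783ms @ 9 + 978.261ms (3)

note 5 onset = 9b = 2934.783ms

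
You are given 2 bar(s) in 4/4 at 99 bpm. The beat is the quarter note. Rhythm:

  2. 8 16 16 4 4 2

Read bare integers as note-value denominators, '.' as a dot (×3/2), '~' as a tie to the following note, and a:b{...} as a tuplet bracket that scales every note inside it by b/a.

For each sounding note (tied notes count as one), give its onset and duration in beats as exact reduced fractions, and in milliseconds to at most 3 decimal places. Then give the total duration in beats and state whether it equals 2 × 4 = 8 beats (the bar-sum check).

1) 0.0ms=0b +1818.182ms=3b
2) 1818.182ms=3b +303.03ms=1/2b
3) 2121.212ms=7/2b +151.515ms=1/4b
4) 2272.727ms=15/4b +151.515ms=1/4b
5) 2424.242ms=4b +606.061ms=1b
6) 3030.303ms=5b +606.061ms=1b
7) 3636.364ms=6b +1212.121ms=2b
Σ=8b of 8 (99bpm 4/4) — PASS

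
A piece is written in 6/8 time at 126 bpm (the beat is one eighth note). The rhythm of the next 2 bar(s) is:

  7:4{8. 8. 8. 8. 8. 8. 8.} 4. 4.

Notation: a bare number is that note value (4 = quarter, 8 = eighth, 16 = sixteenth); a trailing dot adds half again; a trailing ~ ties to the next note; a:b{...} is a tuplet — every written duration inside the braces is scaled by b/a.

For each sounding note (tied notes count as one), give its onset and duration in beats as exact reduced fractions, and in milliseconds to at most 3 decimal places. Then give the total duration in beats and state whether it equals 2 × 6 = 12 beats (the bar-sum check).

1) 0.0ms=0b +408.163ms=6/7b
2) 408.163ms=6/7b +408.163ms=6/7b
3) 816.327ms=12/7b +408.163ms=6/7b
4) 1224.49ms=18/7b +408.163ms=6/7b
5) 1632.653ms=24/7b +408.163ms=6/7b
6) 2040.816ms=30/7b +408.163ms=6/7b
7) 2448.98ms=36/7b +408.163ms=6/7b
8) 2857.143ms=6b +1428.571ms=3b
9) 4285.714ms=9b +1428.571ms=3b
Σ=12b of 12 (126bpm 6/8) — PASS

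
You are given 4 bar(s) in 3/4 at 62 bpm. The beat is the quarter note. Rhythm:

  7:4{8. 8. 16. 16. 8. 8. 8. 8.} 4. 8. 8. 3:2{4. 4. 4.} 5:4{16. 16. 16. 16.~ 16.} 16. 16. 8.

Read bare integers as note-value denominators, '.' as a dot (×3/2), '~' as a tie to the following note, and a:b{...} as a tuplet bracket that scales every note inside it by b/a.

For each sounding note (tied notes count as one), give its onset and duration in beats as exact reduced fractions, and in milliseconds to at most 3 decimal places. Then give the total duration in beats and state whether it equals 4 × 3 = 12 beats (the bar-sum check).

1) 0.0ms=0b +414.747ms=3/7b
2) 414.747ms=3/7b +414.747ms=3/7b
3) 829.493ms=6/7b +207.373ms=3/14b
4) 1036.866ms=15/14b +207.373ms=3/14b
5) 1244.24ms=9/7b +414.747ms=3/7b
6) 1658.986ms=12/7b +414.747ms=3/7b
7) 2073.733ms=15/7b +414.747ms=3/7b
8) 2488.479ms=18/7b +414.747ms=3/7b
9) 2903.226ms=3b +1451.613ms=3/2b
10) 4354.839ms=9/2b +725.806ms=3/4b
11) 5080.645ms=21/4b +725.806ms=3/4b
12) 5806.452ms=6b +967.742ms=1b
13) 6774.194ms=7b +967.742ms=1b
14) 7741.935ms=8b +967.742ms=1b
15) 8709.677ms=9b +290.323ms=3/10b
16) 9000.0ms=93/10b +290.323ms=3/10b
17) 9290.323ms=48/5b +290.323ms=3/10b
18) 9580.645ms=99/10b +580.645ms=3/5b
19) 10161.29ms=21/2b +362.903ms=3/8b
20) 10524.194ms=87/8b +362.903ms=3/8b
21) 10887.097ms=45/4b +725.806ms=3/4b
Σ=12b of 12 (62bpm 3/4) — PASS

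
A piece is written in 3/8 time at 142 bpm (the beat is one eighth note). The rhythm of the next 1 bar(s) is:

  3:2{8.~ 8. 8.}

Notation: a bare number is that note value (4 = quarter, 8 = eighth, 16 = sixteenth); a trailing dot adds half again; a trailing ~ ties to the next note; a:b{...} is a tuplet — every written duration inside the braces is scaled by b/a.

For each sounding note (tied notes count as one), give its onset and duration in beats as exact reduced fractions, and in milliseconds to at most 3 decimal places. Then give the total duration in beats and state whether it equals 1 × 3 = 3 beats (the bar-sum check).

1) 0.0ms=0b +845.07ms=2b
2) 845.07ms=2b +422.535ms=1b
Σ=3b of 3 (142bpm 3/8) — PASS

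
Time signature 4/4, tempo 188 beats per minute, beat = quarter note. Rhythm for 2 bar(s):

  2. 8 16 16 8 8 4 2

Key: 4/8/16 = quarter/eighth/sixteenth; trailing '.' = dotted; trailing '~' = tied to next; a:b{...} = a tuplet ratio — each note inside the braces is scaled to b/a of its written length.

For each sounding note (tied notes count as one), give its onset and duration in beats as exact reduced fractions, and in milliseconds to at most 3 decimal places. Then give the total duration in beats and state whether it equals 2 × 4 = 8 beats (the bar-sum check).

1) 0.0ms=0b +957.447ms=3b
2) 957.447ms=3b +159.574ms=1/2b
3) 1117.021ms=7/2b +79.787ms=1/4b
4) 1196.809ms=15/4b +79.787ms=1/4b
5) 1276.596ms=4b +159.574ms=1/2b
6) 1436.17ms=9/2b +159.574ms=1/2b
7) 1595.745ms=5b +319.149ms=1b
8) 1914.894ms=6b +638.298ms=2b
Σ=8b of 8 (188bpm 4/4) — PASS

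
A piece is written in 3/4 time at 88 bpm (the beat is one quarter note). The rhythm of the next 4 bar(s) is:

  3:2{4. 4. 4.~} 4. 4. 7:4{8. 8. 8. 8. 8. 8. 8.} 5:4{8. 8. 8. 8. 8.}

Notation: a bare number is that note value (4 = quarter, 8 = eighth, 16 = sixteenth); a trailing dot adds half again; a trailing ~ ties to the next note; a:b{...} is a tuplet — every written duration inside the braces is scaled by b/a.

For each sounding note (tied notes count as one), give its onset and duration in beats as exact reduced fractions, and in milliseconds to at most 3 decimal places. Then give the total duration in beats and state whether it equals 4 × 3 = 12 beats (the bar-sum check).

1) 0.0ms=0b +681.818ms=1b
2) 681.818ms=1b +681.818ms=1b
3) 1363.636ms=2b +1704.545ms=5/2b
4) 3068.182ms=9/2b +1022.727ms=3/2b
5) 4090.909ms=6b +292.208ms=3/7b
6) 4383.117ms=45/7b +292.208ms=3/7b
7) 4675.325ms=48/7b +292.208ms=3/7b
8) 4967.532ms=51/7b +292.208ms=3/7b
9) 5259.74ms=54/7b +292.208ms=3/7b
10) 5551.948ms=57/7b +292.208ms=3/7b
11) 5844.156ms=60/7b +292.208ms=3/7b
12) 6136.364ms=9b +409.091ms=3/5b
13) 6545.455ms=48/5b +409.091ms=3/5b
14) 6954.545ms=51/5b +409.091ms=3/5b
15) 7363.636ms=54/5b +409.091ms=3/5b
16) 7772.727ms=57/5b +409.091ms=3/5b
Σ=12b of 12 (88bpm 3/4) — PASS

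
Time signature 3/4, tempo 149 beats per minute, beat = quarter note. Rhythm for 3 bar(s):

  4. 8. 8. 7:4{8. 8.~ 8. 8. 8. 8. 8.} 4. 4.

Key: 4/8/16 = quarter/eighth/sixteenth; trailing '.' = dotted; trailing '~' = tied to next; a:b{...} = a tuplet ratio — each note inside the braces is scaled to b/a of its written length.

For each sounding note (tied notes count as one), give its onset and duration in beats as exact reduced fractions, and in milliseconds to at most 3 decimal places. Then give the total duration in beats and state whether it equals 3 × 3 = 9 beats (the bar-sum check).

1) 0.0ms=0b +604.027ms=3/2b
2) 604.027ms=3/2b +302.013ms=3/4b
3) 906.04ms=9/4b +302.013ms=3/4b
4) 1208.054ms=3b +172.579ms=3/7b
5) 1380.633ms=24/7b +345.158ms=6/7b
6) 1725.791ms=30/7b +172.579ms=3/7b
7) 1898.37ms=33/7b +172.579ms=3/7b
8) 2070.949ms=36/7b +172.579ms=3/7b
9) 2243.528ms=39/7b +172.579ms=3/7b
10) 2416.107ms=6b +604.027ms=3/2b
11) 3020.134ms=15/2b +604.027ms=3/2b
Σ=9b of 9 (149bpm 3/4) — PASS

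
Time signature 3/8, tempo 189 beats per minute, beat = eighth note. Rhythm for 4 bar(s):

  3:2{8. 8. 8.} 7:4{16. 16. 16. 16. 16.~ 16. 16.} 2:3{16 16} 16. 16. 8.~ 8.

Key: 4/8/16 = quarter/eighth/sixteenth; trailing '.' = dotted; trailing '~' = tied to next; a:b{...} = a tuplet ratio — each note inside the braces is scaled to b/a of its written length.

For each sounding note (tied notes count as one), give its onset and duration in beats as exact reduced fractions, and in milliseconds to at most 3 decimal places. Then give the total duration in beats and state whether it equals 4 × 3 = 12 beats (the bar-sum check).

1) 0.0ms=0b +317.46ms=1b
2) 317.46ms=1b +317.46ms=1b
3) 634.921ms=2b +317.46ms=1b
4) 952.381ms=3b +136.054ms=3/7b
5) 1088.435ms=24/7b +136.054ms=3/7b
6) 1224.49ms=27/7b +136.054ms=3/7b
7) 1360.544ms=30/7b +136.054ms=3/7b
8) 1496.599ms=33/7b +272.109ms=6/7b
9) 1768.707ms=39/7b +136.054ms=3/7b
10) 1904.762ms=6b +238.095ms=3/4b
11) 2142.857ms=27/4b +238.095ms=3/4b
12) 2380.952ms=15/2b +238.095ms=3/4b
13) 2619.048ms=33/4b +238.095ms=3/4b
14) 2857.143ms=9b +952.381ms=3b
Σ=12b of 12 (189bpm 3/8) — PASS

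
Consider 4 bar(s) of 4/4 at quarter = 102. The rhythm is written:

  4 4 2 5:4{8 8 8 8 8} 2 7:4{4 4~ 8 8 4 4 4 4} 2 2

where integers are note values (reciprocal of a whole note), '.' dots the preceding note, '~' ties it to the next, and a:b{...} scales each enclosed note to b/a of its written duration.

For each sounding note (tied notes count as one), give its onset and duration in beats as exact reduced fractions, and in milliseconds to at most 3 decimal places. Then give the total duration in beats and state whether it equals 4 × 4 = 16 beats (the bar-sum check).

1) 0.0ms=0b +588.235ms=1b
2) 588.235ms=1b +588.235ms=1b
3) 1176.471ms=2b +1176.471ms=2b
4) 2352.941ms=4b +235.294ms=2/5b
5) 2588.235ms=22/5b +235.294ms=2/5b
6) 2823.529ms=24/5b +235.294ms=2/5b
7) 3058.824ms=26/5b +235.294ms=2/5b
8) 3294.118ms=28/5b +235.294ms=2/5b
9) 3529.412ms=6b +1176.471ms=2b
10) 4705.882ms=8b +336.134ms=4/7b
11) 5042.017ms=60/7b +504.202ms=6/7b
12) 5546.218ms=66/7b +168.067ms=2/7b
13) 5714.286ms=68/7b +336.134ms=4/7b
14) 6050.42ms=72/7b +336.134ms=4/7b
15) 6386.555ms=76/7b +336.134ms=4/7b
16) 6722.689ms=80/7b +336.134ms=4/7b
17) 7058.824ms=12b +1176.471ms=2b
18) 8235.294ms=14b +1176.471ms=2b
Σ=16b of 16 (102bpm 4/4) — PASS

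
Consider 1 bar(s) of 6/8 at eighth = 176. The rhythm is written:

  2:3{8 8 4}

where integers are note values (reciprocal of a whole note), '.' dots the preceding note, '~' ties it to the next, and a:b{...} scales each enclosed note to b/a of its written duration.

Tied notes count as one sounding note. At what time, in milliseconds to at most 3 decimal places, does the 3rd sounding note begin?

1. 0.0ms @ 0 + 511.364ms (3/2)
2. 511.364ms @ 3/2 + 511.364ms (3/2)
3. 1022.727ms @ 3 + 1022.727ms (3)

note 3 onset = 3b = 1022.727ms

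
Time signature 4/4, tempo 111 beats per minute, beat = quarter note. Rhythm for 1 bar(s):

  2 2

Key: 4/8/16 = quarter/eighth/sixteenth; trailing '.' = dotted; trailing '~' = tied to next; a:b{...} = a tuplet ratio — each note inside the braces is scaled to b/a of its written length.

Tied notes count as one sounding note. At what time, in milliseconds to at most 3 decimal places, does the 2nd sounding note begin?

note 2 onset = 2b = 1081.081ms

1. 0.0ms @ 0 + 1081.081ms (2)
2. 1081.081ms @ 2 + 1081.081ms (2)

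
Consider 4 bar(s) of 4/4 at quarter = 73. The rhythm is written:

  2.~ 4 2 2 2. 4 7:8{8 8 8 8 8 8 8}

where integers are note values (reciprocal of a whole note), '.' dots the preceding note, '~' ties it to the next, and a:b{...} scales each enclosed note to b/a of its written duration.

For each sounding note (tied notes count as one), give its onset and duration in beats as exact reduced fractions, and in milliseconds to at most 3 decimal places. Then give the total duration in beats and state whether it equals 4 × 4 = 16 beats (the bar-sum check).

1) 0.0ms=0b +3287.671ms=4b
2) 3287.671ms=4b +1643.836ms=2b
3) 4931.507ms=6b +1643.836ms=2b
4) 6575.342ms=8b +2465.753ms=3b
5) 9041.096ms=11b +821.918ms=1b
6) 9863.014ms=12b +469.667ms=4/7b
7) 10332.681ms=88/7b +469.667ms=4/7b
8) 10802.348ms=92/7b +469.667ms=4/7b
9) 11272.016ms=96/7b +469.667ms=4/7b
10) 11741.683ms=100/7b +469.667ms=4/7b
11) 12211.35ms=104/7b +469.667ms=4/7b
12) 12681.018ms=108/7b +469.667ms=4/7b
Σ=16b of 16 (73bpm 4/4) — PASS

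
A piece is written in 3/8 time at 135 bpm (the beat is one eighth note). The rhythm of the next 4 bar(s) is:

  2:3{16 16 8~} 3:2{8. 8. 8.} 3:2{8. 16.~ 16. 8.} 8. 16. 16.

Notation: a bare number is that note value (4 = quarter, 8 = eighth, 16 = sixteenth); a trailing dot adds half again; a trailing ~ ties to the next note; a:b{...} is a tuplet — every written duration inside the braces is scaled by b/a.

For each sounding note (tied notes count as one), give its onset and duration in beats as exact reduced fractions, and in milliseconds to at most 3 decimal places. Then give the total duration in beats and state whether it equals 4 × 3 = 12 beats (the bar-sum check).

1) 0.0ms=0b +333.333ms=3/4b
2) 333.333ms=3/4b +333.333ms=3/4b
3) 666.667ms=3/2b +1111.111ms=5/2b
4) 1777.778ms=4b +444.444ms=1b
5) 2222.222ms=5b +444.444ms=1b
6) 2666.667ms=6b +444.444ms=1b
7) 3111.111ms=7b +444.444ms=1b
8) 3555.556ms=8b +444.444ms=1b
9) 4000.0ms=9b +666.667ms=3/2b
10) 4666.667ms=21/2b +333.333ms=3/4b
11) 5000.0ms=45/4b +333.333ms=3/4b
Σ=12b of 12 (135bpm 3/8) — PASS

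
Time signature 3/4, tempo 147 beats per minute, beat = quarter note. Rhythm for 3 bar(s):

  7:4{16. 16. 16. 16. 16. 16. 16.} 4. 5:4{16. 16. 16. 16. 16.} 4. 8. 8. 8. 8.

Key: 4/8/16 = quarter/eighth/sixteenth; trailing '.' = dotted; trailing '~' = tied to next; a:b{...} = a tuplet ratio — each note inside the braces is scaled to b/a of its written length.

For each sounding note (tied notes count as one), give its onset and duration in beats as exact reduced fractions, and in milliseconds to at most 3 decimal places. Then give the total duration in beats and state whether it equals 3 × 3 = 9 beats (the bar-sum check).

1) 0.0ms=0b +87.464ms=3/14b
2) 87.464ms=3/14b +87.464ms=3/14b
3) 174.927ms=3/7b +87.464ms=3/14b
4) 262.391ms=9/14b +87.464ms=3/14b
5) 349.854ms=6/7b +87.464ms=3/14b
6) 437.318ms=15/14b +87.464ms=3/14b
7) 524.781ms=9/7b +87.464ms=3/14b
8) 612.245ms=3/2b +612.245ms=3/2b
9) 1224.49ms=3b +122.449ms=3/10b
10) 1346.939ms=33/10b +122.449ms=3/10b
11) 1469.388ms=18/5b +122.449ms=3/10b
12) 1591.837ms=39/10b +122.449ms=3/10b
13) 1714.286ms=21/5b +122.449ms=3/10b
14) 1836.735ms=9/2b +612.245ms=3/2b
15) 2448.98ms=6b +306.122ms=3/4b
16) 2755.102ms=27/4b +306.122ms=3/4b
17) 3061.224ms=15/2b +306.122ms=3/4b
18) 3367.347ms=33/4b +306.122ms=3/4b
Σ=9b of 9 (147bpm 3/4) — PASS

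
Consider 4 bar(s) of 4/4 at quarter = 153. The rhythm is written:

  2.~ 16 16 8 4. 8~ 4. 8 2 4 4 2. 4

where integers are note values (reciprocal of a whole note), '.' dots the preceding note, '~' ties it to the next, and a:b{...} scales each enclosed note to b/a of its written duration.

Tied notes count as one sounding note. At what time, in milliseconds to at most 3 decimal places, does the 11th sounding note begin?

1. 0.0ms @ 0 + 1274.51ms (13/4)
2. 1274.51ms @ 13/4 + 98.039ms (1/4)
3. 1372.549ms @ 7/2 + 196.078ms (1/2)
4. 1568.627ms @ 4 + 588.235ms (3/2)
5. 2156.863ms @ 11/2 + 784.314ms (2)
6. 2941.176ms @ 15/2 + 196.078ms (1/2)
7. 3137.255ms @ 8 + 784.314ms (2)
8. 3921.569ms @ 10 + 392.157ms (1)
9. 4313.725ms @ 11 + 392.157ms (1)
10. 4705.882ms @ 12 + 1176.471ms (3)
11. 5882.353ms @ 15 + 392.157ms (1)

note 11 onset = 15b = 5882.353ms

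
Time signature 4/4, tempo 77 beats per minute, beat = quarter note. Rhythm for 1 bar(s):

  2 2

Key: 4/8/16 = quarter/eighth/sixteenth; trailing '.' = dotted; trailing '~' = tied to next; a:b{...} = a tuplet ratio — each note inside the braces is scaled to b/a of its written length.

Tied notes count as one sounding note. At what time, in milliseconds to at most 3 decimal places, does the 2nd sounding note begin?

note 2 onset = 2b = 1558.442ms

1. 0.0ms @ 0 + 1558.442ms (2)
2. 1558.442ms @ 2 + 1558.442ms (2)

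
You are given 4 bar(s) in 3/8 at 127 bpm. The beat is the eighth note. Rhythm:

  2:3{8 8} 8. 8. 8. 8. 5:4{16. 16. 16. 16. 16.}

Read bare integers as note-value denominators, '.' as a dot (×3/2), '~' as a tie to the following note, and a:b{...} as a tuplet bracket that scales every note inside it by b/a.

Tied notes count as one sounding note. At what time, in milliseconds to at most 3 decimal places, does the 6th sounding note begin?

note 6 onset = 15/2b = 3543.307ms

1. 0.0ms @ 0 + 708.661ms (3/2)
2. 708.661ms @ 3/2 + 708.661ms (3/2)
3. 1417.323ms @ 3 + 708.661ms (3/2)
4. 2125.984ms @ 9/2 + 708.661ms (3/2)
5. 2834.646ms @ 6 + 708.661ms (3/2)
6. 3543.307ms @ 15/2 + 708.661ms (3/2)
7. 4251.969ms @ 9 + 283.465ms (3/5)
8. 4535.433ms @ 48/5 + 283.465ms (3/5)
9. 4818.898ms @ 51/5 + 283.465ms (3/5)
10. 5102.362ms @ 54/5 + 283.465ms (3/5)
11. 5385.827ms @ 57/5 + 283.465ms (3/5)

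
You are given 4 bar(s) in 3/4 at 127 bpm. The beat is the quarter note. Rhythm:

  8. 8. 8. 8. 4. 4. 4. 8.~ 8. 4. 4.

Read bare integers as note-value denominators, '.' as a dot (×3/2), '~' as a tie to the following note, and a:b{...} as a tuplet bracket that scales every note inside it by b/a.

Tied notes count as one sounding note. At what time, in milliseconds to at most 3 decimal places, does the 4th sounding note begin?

note 4 onset = 9/4b = 1062.992ms

1. 0.0ms @ 0 + 354.331ms (3/4)
2. 354.331ms @ 3/4 + 354.331ms (3/4)
3. 708.661ms @ 3/2 + 354.331ms (3/4)
4. 1062.992ms @ 9/4 + 354.331ms (3/4)
5. 1417.323ms @ 3 + 708.661ms (3/2)
6. 2125.984ms @ 9/2 + 708.661ms (3/2)
7. 2834.646ms @ 6 + 708.661ms (3/2)
8. 3543.307ms @ 15/2 + 708.661ms (3/2)
9. 4251.969ms @ 9 + 708.661ms (3/2)
10. 4960.63ms @ 21/2 + 708.661ms (3/2)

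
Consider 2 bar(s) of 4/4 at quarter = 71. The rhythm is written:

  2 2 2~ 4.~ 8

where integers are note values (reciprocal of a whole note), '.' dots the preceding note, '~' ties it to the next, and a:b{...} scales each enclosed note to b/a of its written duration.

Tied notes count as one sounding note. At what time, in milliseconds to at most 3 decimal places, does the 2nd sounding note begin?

note 2 onset = 2b = 1690.141ms

1. 0.0ms @ 0 + 1690.141ms (2)
2. 1690.141ms @ 2 + 1690.141ms (2)
3. 3380.282ms @ 4 + 3380.282ms (4)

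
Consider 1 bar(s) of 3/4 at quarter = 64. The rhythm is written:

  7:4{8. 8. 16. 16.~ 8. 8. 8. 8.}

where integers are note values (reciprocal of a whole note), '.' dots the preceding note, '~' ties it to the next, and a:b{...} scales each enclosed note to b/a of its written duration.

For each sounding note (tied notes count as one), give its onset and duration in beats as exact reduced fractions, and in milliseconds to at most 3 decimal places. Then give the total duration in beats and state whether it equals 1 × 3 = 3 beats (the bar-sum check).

1) 0.0ms=0b +401.786ms=3/7b
2) 401.786ms=3/7b +401.786ms=3/7b
3) 803.571ms=6/7b +200.893ms=3/14b
4) 1004.464ms=15/14b +602.679ms=9/14b
5) 1607.143ms=12/7b +401.786ms=3/7b
6) 2008.929ms=15/7b +401.786ms=3/7b
7) 2410.714ms=18/7b +401.786ms=3/7b
Σ=3b of 3 (64bpm 3/4) — PASS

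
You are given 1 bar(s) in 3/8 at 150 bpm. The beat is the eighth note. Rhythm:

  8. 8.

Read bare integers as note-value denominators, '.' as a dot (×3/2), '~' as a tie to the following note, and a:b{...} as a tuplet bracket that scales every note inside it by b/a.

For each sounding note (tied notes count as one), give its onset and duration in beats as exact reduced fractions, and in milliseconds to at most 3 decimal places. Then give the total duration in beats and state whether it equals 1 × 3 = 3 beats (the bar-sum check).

1) 0.0ms=0b +600.0ms=3/2b
2) 600.0ms=3/2b +600.0ms=3/2b
Σ=3b of 3 (150bpm 3/8) — PASS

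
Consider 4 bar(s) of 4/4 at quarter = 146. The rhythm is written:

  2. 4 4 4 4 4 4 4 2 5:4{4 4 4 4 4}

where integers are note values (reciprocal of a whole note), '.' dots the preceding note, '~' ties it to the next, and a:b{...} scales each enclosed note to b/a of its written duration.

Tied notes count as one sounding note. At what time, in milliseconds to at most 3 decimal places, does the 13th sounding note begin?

note 13 onset = 72/5b = 5917.808ms

1. 0.0ms @ 0 + 1232.877ms (3)
2. 1232.877ms @ 3 + 410.959ms (1)
3. 1643.836ms @ 4 + 410.959ms (1)
4. 2054.795ms @ 5 + 410.959ms (1)
5. 2465.753ms @ 6 + 410.959ms (1)
6. 2876.712ms @ 7 + 410.959ms (1)
7. 3287.671ms @ 8 + 410.959ms (1)
8. 3698.63ms @ 9 + 410.959ms (1)
9. 4109.589ms @ 10 + 821.918ms (2)
10. 4931.507ms @ 12 + 328.767ms (4/5)
11. 5260.274ms @ 64/5 + 328.767ms (4/5)
12. 5589.041ms @ 68/5 + 328.767ms (4/5)
13. 5917.808ms @ 72/5 + 328.767ms (4/5)
14. 6246.575ms @ 76/5 + 328.767ms (4/5)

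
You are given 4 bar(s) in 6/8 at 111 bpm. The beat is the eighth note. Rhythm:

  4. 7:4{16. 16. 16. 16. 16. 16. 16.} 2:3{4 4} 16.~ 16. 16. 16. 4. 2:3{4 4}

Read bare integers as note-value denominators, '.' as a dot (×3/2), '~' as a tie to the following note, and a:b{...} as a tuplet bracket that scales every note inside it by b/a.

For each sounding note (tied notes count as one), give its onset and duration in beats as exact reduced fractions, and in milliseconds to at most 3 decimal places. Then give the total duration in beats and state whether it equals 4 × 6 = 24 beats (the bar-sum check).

1) 0.0ms=0b +1621.622ms=3b
2) 1621.622ms=3b +231.66ms=3/7b
3) 1853.282ms=24/7b +231.66ms=3/7b
4) 2084.942ms=27/7b +231.66ms=3/7b
5) 2316.602ms=30/7b +231.66ms=3/7b
6) 2548.263ms=33/7b +231.66ms=3/7b
7) 2779.923ms=36/7b +231.66ms=3/7b
8) 3011.583ms=39/7b +231.66ms=3/7b
9) 3243.243ms=6b +1621.622ms=3b
10) 4864.865ms=9b +1621.622ms=3b
11) 6486.486ms=12b +810.811ms=3/2b
12) 7297.297ms=27/2b +405.405ms=3/4b
13) 7702.703ms=57/4b +405.405ms=3/4b
14) 8108.108ms=15b +1621.622ms=3b
15) 9729.73ms=18b +1621.622ms=3b
16) 11351.351ms=21b +1621.622ms=3b
Σ=24b of 24 (111bpm 6/8) — PASS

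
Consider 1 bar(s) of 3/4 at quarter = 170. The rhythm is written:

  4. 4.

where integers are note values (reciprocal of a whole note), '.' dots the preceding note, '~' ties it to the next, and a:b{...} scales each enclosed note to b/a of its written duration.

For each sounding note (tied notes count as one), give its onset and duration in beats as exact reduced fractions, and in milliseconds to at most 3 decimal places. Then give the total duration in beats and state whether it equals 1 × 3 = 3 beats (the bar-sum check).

1) 0.0ms=0b +529.412ms=3/2b
2) 529.412ms=3/2b +529.412ms=3/2b
Σ=3b of 3 (170bpm 3/4) — PASS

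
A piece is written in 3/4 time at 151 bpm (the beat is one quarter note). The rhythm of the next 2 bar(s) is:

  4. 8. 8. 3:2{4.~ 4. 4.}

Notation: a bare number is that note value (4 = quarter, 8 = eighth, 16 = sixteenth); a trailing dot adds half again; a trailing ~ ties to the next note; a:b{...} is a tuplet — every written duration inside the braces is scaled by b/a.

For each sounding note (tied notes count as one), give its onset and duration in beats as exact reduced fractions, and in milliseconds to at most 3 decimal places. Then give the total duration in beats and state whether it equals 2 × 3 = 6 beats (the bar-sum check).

1) 0.0ms=0b +596.026ms=3/2b
2) 596.026ms=3/2b +298.013ms=3/4b
3) 894.04ms=9/4b +298.013ms=3/4b
4) 1192.053ms=3b +794.702ms=2b
5) 1986.755ms=5b +397.351ms=1b
Σ=6b of 6 (151bpm 3/4) — PASS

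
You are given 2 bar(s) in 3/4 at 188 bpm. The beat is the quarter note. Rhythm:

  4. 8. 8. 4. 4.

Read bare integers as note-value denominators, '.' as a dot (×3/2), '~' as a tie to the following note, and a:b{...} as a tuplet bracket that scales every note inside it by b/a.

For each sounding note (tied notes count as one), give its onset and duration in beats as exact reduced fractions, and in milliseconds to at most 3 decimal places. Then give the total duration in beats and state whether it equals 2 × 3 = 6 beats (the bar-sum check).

1) 0.0ms=0b +478.723ms=3/2b
2) 478.723ms=3/2b +239.362ms=3/4b
3) 718.085ms=9/4b +239.362ms=3/4b
4) 957.447ms=3b +478.723ms=3/2b
5) 1436.17ms=9/2b +478.723ms=3/2b
Σ=6b of 6 (188bpm 3/4) — PASS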